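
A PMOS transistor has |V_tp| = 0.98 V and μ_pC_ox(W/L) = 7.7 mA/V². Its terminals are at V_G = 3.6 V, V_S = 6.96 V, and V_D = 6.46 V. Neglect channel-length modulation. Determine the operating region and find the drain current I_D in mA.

V_SG = V_S − V_G = 6.96 − 3.6 = 3.36 V; V_SD = V_S − V_D = 6.96 − 6.46 = 0.5 V.
V_ov = V_SG − |V_tp| = 3.36 − 0.98 = 2.38 V.
Since V_SD = 0.5 V < V_ov = 2.38 V, the device is in the triode region.
I_D = k_p [V_ov · V_SD − ½ V_SD²] = 7.7 × [2.38 × 0.5 − 0.5 × 0.5²] = 8.2 mA.

Triode; I_D = 8.20 mA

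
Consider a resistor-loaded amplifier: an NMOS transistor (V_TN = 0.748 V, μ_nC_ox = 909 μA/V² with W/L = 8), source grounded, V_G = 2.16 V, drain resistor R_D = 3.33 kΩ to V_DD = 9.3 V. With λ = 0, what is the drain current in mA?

I_D = 2.70 mA

V_GS = V_G = 2.16 V, so V_ov = 2.16 − 0.748 = 1.41 V.
k_n = μ_nC_ox · (W/L) = 7.272 mA/V².
Assume saturation: I_D = ½ k_n V_ov² = 0.5 × 7.272 × 1.41² = 7.25 mA, giving V_DS = V_DD − I_D R_D = 9.3 − 7.25 × 3.33 = -14.8 V.
But -14.8 V < V_ov = 1.41 V, so the device is actually in triode.
In triode I_D = k_n[V_ov V_DS − ½ V_DS²] and I_D = (V_DD − V_DS)/R_D. Equating: 12.1 V_DS² − 35.19 V_DS + 9.3 = 0, giving V_DS = 0.294 V (the root below V_ov).
I_D = (9.3 − 0.294) / 3.33 = 2.7 mA.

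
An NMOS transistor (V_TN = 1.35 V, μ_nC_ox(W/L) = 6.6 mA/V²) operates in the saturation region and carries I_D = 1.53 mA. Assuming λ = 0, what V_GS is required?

V_GS = 2.03 V

In saturation I_D = ½ k_n (V_GS − V_TN)², so V_GS − V_TN = √(2 I_D / k_n) = √(2 × 1.53 / 6.6) = 0.681 V.
V_GS = 1.35 + 0.681 = 2.03 V.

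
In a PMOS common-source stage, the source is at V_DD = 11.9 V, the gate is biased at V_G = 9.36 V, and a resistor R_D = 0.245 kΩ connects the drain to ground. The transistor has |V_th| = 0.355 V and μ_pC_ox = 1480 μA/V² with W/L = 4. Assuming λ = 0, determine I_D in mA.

V_SG = V_DD − V_G = 11.9 − 9.36 = 2.54 V, so V_ov = 2.54 − 0.355 = 2.19 V.
k_p = μ_pC_ox · (W/L) = 5.92 mA/V².
Assume saturation: I_D = ½ k_p V_ov² = 0.5 × 5.92 × 2.19² = 14.1 mA, giving V_SD = V_DD − I_D R_D = 11.9 − 14.1 × 0.245 = 8.44 V.
V_SD = 8.44 V ≥ V_ov = 2.19 V, confirming saturation.

I_D = 14.1 mA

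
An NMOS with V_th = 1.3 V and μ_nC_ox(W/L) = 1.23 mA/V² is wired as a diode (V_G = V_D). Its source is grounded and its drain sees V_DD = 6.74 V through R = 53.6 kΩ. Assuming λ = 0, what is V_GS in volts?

With gate tied to drain, V_GS = V_DS ≥ V_GS − V_th, so the device is in saturation.
KCL at the drain: ½ k_n (V_GS − V_th)² = (V_DD − V_GS)/R.
Let x = V_GS − 1.3. Then 33 x² + x − 5.44 = 0, giving x = 0.391 V (positive root), so V_GS = 1.69 V.
I_D = (V_DD − V_GS)/R = (6.74 − 1.69) / 53.6 = 0.0942 mA.

V_GS = 1.69 V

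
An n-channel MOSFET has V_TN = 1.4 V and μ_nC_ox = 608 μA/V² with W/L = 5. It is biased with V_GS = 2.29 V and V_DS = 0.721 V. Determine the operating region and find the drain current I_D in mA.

Triode; I_D = 1.16 mA

k_n = μ_nC_ox · (W/L) = 3.04 mA/V².
V_ov = V_GS − V_TN = 2.29 − 1.4 = 0.89 V.
Since V_DS = 0.721 V < V_ov = 0.89 V, the device is in the triode region.
I_D = k_n [V_ov · V_DS − ½ V_DS²] = 3.04 × [0.89 × 0.721 − 0.5 × 0.721²] = 1.16 mA.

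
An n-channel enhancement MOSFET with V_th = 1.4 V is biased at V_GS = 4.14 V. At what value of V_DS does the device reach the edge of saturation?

V_DS,sat = 2.74 V

The boundary between triode and saturation is V_DS = V_GS − V_th = V_ov.
V_ov = 4.14 − 1.4 = 2.74 V.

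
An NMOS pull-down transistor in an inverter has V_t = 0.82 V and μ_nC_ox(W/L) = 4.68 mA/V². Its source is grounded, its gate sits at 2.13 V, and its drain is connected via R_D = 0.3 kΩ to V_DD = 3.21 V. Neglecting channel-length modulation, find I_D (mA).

V_GS = V_G = 2.13 V, so V_ov = 2.13 − 0.82 = 1.31 V.
Assume saturation: I_D = ½ k_n V_ov² = 0.5 × 4.68 × 1.31² = 4.02 mA, giving V_DS = V_DD − I_D R_D = 3.21 − 4.02 × 0.3 = 2.01 V.
V_DS = 2.01 V ≥ V_ov = 1.31 V, confirming saturation.

I_D = 4.02 mA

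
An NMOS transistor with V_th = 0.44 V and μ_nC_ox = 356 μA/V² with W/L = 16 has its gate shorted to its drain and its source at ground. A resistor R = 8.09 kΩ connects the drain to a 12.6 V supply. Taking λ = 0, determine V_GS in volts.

V_GS = 1.15 V

With gate tied to drain, V_GS = V_DS ≥ V_GS − V_th, so the device is in saturation.
k_n = μ_nC_ox · (W/L) = 5.696 mA/V².
KCL at the drain: ½ k_n (V_GS − V_th)² = (V_DD − V_GS)/R.
Let x = V_GS − 0.44. Then 23 x² + x − 12.16 = 0, giving x = 0.705 V (positive root), so V_GS = 1.15 V.
I_D = (V_DD − V_GS)/R = (12.6 − 1.15) / 8.09 = 1.42 mA.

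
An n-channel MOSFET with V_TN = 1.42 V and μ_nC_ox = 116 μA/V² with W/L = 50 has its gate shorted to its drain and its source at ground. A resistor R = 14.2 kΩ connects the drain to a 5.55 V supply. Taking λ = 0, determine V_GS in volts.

With gate tied to drain, V_GS = V_DS ≥ V_GS − V_TN, so the device is in saturation.
k_n = μ_nC_ox · (W/L) = 5.8 mA/V².
KCL at the drain: ½ k_n (V_GS − V_TN)² = (V_DD − V_GS)/R.
Let x = V_GS − 1.42. Then 41.2 x² + x − 4.13 = 0, giving x = 0.305 V (positive root), so V_GS = 1.72 V.
I_D = (V_DD − V_GS)/R = (5.55 − 1.72) / 14.2 = 0.269 mA.

V_GS = 1.72 V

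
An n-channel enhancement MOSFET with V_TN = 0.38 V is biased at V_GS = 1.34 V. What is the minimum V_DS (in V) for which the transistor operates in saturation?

The boundary between triode and saturation is V_DS = V_GS − V_TN = V_ov.
V_ov = 1.34 − 0.38 = 0.96 V.

V_DS,sat = 0.960 V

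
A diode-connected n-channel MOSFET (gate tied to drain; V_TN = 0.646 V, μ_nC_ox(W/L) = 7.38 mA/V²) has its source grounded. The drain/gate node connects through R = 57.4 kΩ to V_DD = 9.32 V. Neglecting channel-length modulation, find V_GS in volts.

With gate tied to drain, V_GS = V_DS ≥ V_GS − V_TN, so the device is in saturation.
KCL at the drain: ½ k_n (V_GS − V_TN)² = (V_DD − V_GS)/R.
Let x = V_GS − 0.646. Then 212 x² + x − 8.674 = 0, giving x = 0.2 V (positive root), so V_GS = 0.846 V.
I_D = (V_DD − V_GS)/R = (9.32 − 0.846) / 57.4 = 0.148 mA.

V_GS = 0.846 V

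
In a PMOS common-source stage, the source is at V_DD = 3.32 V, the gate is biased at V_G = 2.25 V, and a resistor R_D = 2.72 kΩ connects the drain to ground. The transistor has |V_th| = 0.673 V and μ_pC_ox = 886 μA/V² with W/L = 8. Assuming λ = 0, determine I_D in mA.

I_D = 0.559 mA

V_SG = V_DD − V_G = 3.32 − 2.25 = 1.07 V, so V_ov = 1.07 − 0.673 = 0.397 V.
k_p = μ_pC_ox · (W/L) = 7.088 mA/V².
Assume saturation: I_D = ½ k_p V_ov² = 0.5 × 7.088 × 0.397² = 0.559 mA, giving V_SD = V_DD − I_D R_D = 3.32 − 0.559 × 2.72 = 1.8 V.
V_SD = 1.8 V ≥ V_ov = 0.397 V, confirming saturation.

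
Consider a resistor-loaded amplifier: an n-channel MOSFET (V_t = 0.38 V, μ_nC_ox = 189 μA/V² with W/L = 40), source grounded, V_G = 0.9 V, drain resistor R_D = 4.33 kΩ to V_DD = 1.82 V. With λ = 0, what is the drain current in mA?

V_GS = V_G = 0.9 V, so V_ov = 0.9 − 0.38 = 0.52 V.
k_n = μ_nC_ox · (W/L) = 7.56 mA/V².
Assume saturation: I_D = ½ k_n V_ov² = 0.5 × 7.56 × 0.52² = 1.02 mA, giving V_DS = V_DD − I_D R_D = 1.82 − 1.02 × 4.33 = -2.61 V.
But -2.61 V < V_ov = 0.52 V, so the device is actually in triode.
In triode I_D = k_n[V_ov V_DS − ½ V_DS²] and I_D = (V_DD − V_DS)/R_D. Equating: 16.4 V_DS² − 18.02 V_DS + 1.82 = 0, giving V_DS = 0.112 V (the root below V_ov).
I_D = (1.82 − 0.112) / 4.33 = 0.394 mA.

I_D = 0.394 mA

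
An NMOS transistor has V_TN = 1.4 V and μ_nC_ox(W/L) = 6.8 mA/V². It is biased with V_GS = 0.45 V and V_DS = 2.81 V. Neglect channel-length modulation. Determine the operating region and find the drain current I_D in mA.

Cutoff; I_D = 0 mA

V_GS = 0.45 V < V_TN = 1.4 V, so the transistor is in cutoff.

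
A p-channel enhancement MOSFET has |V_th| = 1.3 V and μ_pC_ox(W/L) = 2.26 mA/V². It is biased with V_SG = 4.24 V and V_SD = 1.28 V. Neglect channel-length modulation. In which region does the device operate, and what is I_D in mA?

V_ov = V_SG − |V_th| = 4.24 − 1.3 = 2.94 V.
Since V_SD = 1.28 V < V_ov = 2.94 V, the device is in the triode region.
I_D = k_p [V_ov · V_SD − ½ V_SD²] = 2.26 × [2.94 × 1.28 − 0.5 × 1.28²] = 6.65 mA.

Triode; I_D = 6.65 mA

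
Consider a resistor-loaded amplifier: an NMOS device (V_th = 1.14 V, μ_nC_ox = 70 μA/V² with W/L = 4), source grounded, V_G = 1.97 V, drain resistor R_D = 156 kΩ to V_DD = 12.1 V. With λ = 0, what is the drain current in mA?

V_GS = V_G = 1.97 V, so V_ov = 1.97 − 1.14 = 0.83 V.
k_n = μ_nC_ox · (W/L) = 0.28 mA/V².
Assume saturation: I_D = ½ k_n V_ov² = 0.5 × 0.28 × 0.83² = 0.0964 mA, giving V_DS = V_DD − I_D R_D = 12.1 − 0.0964 × 156 = -2.95 V.
But -2.95 V < V_ov = 0.83 V, so the device is actually in triode.
In triode I_D = k_n[V_ov V_DS − ½ V_DS²] and I_D = (V_DD − V_DS)/R_D. Equating: 21.8 V_DS² − 37.25 V_DS + 12.1 = 0, giving V_DS = 0.436 V (the root below V_ov).
I_D = (12.1 − 0.436) / 156 = 0.0748 mA.

I_D = 0.0748 mA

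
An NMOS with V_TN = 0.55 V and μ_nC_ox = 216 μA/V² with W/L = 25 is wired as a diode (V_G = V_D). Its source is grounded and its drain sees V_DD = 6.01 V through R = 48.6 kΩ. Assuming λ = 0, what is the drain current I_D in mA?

I_D = 0.108 mA

With gate tied to drain, V_GS = V_DS ≥ V_GS − V_TN, so the device is in saturation.
k_n = μ_nC_ox · (W/L) = 5.4 mA/V².
KCL at the drain: ½ k_n (V_GS − V_TN)² = (V_DD − V_GS)/R.
Let x = V_GS − 0.55. Then 131 x² + x − 5.46 = 0, giving x = 0.2 V (positive root), so V_GS = 0.75 V.
I_D = (V_DD − V_GS)/R = (6.01 − 0.75) / 48.6 = 0.108 mA.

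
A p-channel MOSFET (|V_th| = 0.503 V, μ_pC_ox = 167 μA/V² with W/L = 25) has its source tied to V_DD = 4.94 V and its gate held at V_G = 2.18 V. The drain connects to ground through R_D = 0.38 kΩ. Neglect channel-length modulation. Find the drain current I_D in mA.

V_SG = V_DD − V_G = 4.94 − 2.18 = 2.76 V, so V_ov = 2.76 − 0.503 = 2.26 V.
k_p = μ_pC_ox · (W/L) = 4.175 mA/V².
Assume saturation: I_D = ½ k_p V_ov² = 0.5 × 4.175 × 2.26² = 10.6 mA, giving V_SD = V_DD − I_D R_D = 4.94 − 10.6 × 0.38 = 0.899 V.
But 0.899 V < V_ov = 2.26 V, so the device is actually in triode.
In triode I_D = k_p[V_ov V_SD − ½ V_SD²] and I_D = (V_DD − V_SD)/R_D. Equating: 0.793 V_SD² − 4.581 V_SD + 4.94 = 0, giving V_SD = 1.44 V (the root below V_ov).
I_D = (4.94 − 1.44) / 0.38 = 9.22 mA.

I_D = 9.22 mA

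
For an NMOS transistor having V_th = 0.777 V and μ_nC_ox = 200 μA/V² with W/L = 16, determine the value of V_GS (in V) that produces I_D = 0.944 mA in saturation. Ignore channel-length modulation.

V_GS = 1.55 V

k_n = μ_nC_ox · (W/L) = 3.2 mA/V².
In saturation I_D = ½ k_n (V_GS − V_th)², so V_GS − V_th = √(2 I_D / k_n) = √(2 × 0.944 / 3.2) = 0.768 V.
V_GS = 0.777 + 0.768 = 1.55 V.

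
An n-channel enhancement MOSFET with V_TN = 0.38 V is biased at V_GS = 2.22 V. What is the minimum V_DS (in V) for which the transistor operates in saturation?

V_DS,sat = 1.84 V

The boundary between triode and saturation is V_DS = V_GS − V_TN = V_ov.
V_ov = 2.22 − 0.38 = 1.84 V.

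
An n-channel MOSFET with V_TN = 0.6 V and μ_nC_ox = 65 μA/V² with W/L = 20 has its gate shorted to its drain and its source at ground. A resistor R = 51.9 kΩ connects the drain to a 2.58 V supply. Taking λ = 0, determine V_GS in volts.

V_GS = 0.828 V

With gate tied to drain, V_GS = V_DS ≥ V_GS − V_TN, so the device is in saturation.
k_n = μ_nC_ox · (W/L) = 1.3 mA/V².
KCL at the drain: ½ k_n (V_GS − V_TN)² = (V_DD − V_GS)/R.
Let x = V_GS − 0.6. Then 33.7 x² + x − 1.98 = 0, giving x = 0.228 V (positive root), so V_GS = 0.828 V.
I_D = (V_DD − V_GS)/R = (2.58 − 0.828) / 51.9 = 0.0338 mA.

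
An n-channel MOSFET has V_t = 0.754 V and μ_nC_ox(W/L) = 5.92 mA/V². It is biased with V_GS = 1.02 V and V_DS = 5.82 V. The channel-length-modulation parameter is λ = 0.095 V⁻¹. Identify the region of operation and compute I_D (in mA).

Saturation; I_D = 0.325 mA

V_ov = V_GS − V_t = 1.02 − 0.754 = 0.266 V.
Since V_DS = 5.82 V ≥ V_ov = 0.266 V, the device is in saturation.
I_D = ½ k_n V_ov² (1 + λ V_DS) = 0.5 × 5.92 × 0.266² × (1 + 0.095 × 5.82) = 0.325 mA.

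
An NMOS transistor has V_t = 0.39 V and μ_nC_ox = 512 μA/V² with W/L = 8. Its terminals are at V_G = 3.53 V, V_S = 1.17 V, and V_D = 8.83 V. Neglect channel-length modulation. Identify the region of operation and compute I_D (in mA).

V_GS = V_G − V_S = 3.53 − 1.17 = 2.36 V; V_DS = V_D − V_S = 8.83 − 1.17 = 7.66 V.
k_n = μ_nC_ox · (W/L) = 4.096 mA/V².
V_ov = V_GS − V_t = 2.36 − 0.39 = 1.97 V.
Since V_DS = 7.66 V ≥ V_ov = 1.97 V, the device is in saturation.
I_D = ½ k_n V_ov² = 0.5 × 4.096 × 1.97² = 7.95 mA.

Saturation; I_D = 7.95 mA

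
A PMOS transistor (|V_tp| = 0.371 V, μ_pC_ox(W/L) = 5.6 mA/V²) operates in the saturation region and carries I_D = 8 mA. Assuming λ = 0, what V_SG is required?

In saturation I_D = ½ k_p (V_SG − |V_tp|)², so V_SG − |V_tp| = √(2 I_D / k_p) = √(2 × 8 / 5.6) = 1.69 V.
V_SG = 0.371 + 1.69 = 2.06 V.

V_SG = 2.06 V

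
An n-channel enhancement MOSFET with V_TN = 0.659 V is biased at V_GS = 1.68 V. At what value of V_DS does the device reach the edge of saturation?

V_DS,sat = 1.02 V

The boundary between triode and saturation is V_DS = V_GS − V_TN = V_ov.
V_ov = 1.68 − 0.659 = 1.02 V.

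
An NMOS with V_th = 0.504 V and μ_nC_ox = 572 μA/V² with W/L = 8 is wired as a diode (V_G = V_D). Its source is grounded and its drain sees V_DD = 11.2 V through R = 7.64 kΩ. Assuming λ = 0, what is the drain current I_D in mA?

I_D = 1.30 mA

With gate tied to drain, V_GS = V_DS ≥ V_GS − V_th, so the device is in saturation.
k_n = μ_nC_ox · (W/L) = 4.576 mA/V².
KCL at the drain: ½ k_n (V_GS − V_th)² = (V_DD − V_GS)/R.
Let x = V_GS − 0.504. Then 17.5 x² + x − 10.7 = 0, giving x = 0.754 V (positive root), so V_GS = 1.26 V.
I_D = (V_DD − V_GS)/R = (11.2 − 1.26) / 7.64 = 1.3 mA.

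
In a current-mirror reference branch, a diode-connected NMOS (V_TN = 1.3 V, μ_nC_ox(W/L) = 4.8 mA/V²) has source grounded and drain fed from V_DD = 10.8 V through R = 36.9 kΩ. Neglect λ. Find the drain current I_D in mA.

With gate tied to drain, V_GS = V_DS ≥ V_GS − V_TN, so the device is in saturation.
KCL at the drain: ½ k_n (V_GS − V_TN)² = (V_DD − V_GS)/R.
Let x = V_GS − 1.3. Then 88.6 x² + x − 9.5 = 0, giving x = 0.322 V (positive root), so V_GS = 1.62 V.
I_D = (V_DD − V_GS)/R = (10.8 − 1.62) / 36.9 = 0.249 mA.

I_D = 0.249 mA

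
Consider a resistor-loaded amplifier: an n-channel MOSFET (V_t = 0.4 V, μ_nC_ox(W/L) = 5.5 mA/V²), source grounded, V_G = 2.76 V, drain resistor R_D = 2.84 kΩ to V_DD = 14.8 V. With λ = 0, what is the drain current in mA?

V_GS = V_G = 2.76 V, so V_ov = 2.76 − 0.4 = 2.36 V.
Assume saturation: I_D = ½ k_n V_ov² = 0.5 × 5.5 × 2.36² = 15.3 mA, giving V_DS = V_DD − I_D R_D = 14.8 − 15.3 × 2.84 = -28.7 V.
But -28.7 V < V_ov = 2.36 V, so the device is actually in triode.
In triode I_D = k_n[V_ov V_DS − ½ V_DS²] and I_D = (V_DD − V_DS)/R_D. Equating: 7.81 V_DS² − 37.86 V_DS + 14.8 = 0, giving V_DS = 0.429 V (the root below V_ov).
I_D = (14.8 − 0.429) / 2.84 = 5.06 mA.

I_D = 5.06 mA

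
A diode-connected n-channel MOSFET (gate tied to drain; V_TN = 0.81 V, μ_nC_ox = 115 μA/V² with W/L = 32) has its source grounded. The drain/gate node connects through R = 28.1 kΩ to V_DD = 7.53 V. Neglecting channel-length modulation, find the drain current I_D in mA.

With gate tied to drain, V_GS = V_DS ≥ V_GS − V_TN, so the device is in saturation.
k_n = μ_nC_ox · (W/L) = 3.68 mA/V².
KCL at the drain: ½ k_n (V_GS − V_TN)² = (V_DD − V_GS)/R.
Let x = V_GS − 0.81. Then 51.7 x² + x − 6.72 = 0, giving x = 0.351 V (positive root), so V_GS = 1.16 V.
I_D = (V_DD − V_GS)/R = (7.53 − 1.16) / 28.1 = 0.227 mA.

I_D = 0.227 mA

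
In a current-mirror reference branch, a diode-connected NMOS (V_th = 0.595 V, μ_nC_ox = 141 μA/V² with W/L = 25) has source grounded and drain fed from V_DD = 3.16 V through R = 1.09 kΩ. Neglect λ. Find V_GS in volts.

V_GS = 1.52 V

With gate tied to drain, V_GS = V_DS ≥ V_GS − V_th, so the device is in saturation.
k_n = μ_nC_ox · (W/L) = 3.525 mA/V².
KCL at the drain: ½ k_n (V_GS − V_th)² = (V_DD − V_GS)/R.
Let x = V_GS − 0.595. Then 1.92 x² + x − 2.565 = 0, giving x = 0.924 V (positive root), so V_GS = 1.52 V.
I_D = (V_DD − V_GS)/R = (3.16 − 1.52) / 1.09 = 1.51 mA.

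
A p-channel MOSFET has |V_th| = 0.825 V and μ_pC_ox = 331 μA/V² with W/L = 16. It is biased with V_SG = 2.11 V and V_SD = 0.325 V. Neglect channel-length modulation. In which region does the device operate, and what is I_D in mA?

k_p = μ_pC_ox · (W/L) = 5.296 mA/V².
V_ov = V_SG − |V_th| = 2.11 − 0.825 = 1.28 V.
Since V_SD = 0.325 V < V_ov = 1.28 V, the device is in the triode region.
I_D = k_p [V_ov · V_SD − ½ V_SD²] = 5.296 × [1.28 × 0.325 − 0.5 × 0.325²] = 1.93 mA.

Triode; I_D = 1.93 mA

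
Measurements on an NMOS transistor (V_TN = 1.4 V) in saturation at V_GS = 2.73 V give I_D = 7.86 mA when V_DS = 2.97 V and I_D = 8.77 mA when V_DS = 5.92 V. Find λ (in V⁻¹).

With V_GS fixed, I_D ∝ (1 + λ V_DS) in saturation, so I_D2/I_D1 = (1 + λ V_DS2)/(1 + λ V_DS1).
8.77/7.86 = 1.116 = (1 + 5.92 λ)/(1 + 2.97 λ).
Solving: λ (I_D1 V_DS2 − I_D2 V_DS1) = I_D2 − I_D1, so λ = (8.77 − 7.86) / (7.86 × 5.92 − 8.77 × 2.97) = 0.91 / 20.5 = 0.0444 V⁻¹.

λ = 0.0444 V⁻¹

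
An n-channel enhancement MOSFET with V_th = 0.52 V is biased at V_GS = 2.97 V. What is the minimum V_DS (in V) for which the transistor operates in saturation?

V_DS,sat = 2.45 V

The boundary between triode and saturation is V_DS = V_GS − V_th = V_ov.
V_ov = 2.97 − 0.52 = 2.45 V.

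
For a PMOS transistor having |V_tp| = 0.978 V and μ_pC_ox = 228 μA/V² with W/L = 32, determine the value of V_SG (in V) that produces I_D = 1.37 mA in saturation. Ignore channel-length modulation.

k_p = μ_pC_ox · (W/L) = 7.296 mA/V².
In saturation I_D = ½ k_p (V_SG − |V_tp|)², so V_SG − |V_tp| = √(2 I_D / k_p) = √(2 × 1.37 / 7.296) = 0.613 V.
V_SG = 0.978 + 0.613 = 1.59 V.

V_SG = 1.59 V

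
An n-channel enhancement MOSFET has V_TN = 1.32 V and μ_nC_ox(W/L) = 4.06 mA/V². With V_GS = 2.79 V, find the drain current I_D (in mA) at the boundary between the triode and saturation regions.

At the boundary V_DS = V_ov = V_GS − V_TN = 2.79 − 1.32 = 1.47 V.
I_D = ½ k_n V_ov² = 0.5 × 4.06 × 1.47² = 4.39 mA.

I_D = 4.39 mA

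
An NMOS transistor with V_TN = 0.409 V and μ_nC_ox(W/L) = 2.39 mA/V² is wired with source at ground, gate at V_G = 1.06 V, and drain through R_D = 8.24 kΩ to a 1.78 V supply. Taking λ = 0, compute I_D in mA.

I_D = 0.199 mA

V_GS = V_G = 1.06 V, so V_ov = 1.06 − 0.409 = 0.651 V.
Assume saturation: I_D = ½ k_n V_ov² = 0.5 × 2.39 × 0.651² = 0.506 mA, giving V_DS = V_DD − I_D R_D = 1.78 − 0.506 × 8.24 = -2.39 V.
But -2.39 V < V_ov = 0.651 V, so the device is actually in triode.
In triode I_D = k_n[V_ov V_DS − ½ V_DS²] and I_D = (V_DD − V_DS)/R_D. Equating: 9.85 V_DS² − 13.82 V_DS + 1.78 = 0, giving V_DS = 0.143 V (the root below V_ov).
I_D = (1.78 − 0.143) / 8.24 = 0.199 mA.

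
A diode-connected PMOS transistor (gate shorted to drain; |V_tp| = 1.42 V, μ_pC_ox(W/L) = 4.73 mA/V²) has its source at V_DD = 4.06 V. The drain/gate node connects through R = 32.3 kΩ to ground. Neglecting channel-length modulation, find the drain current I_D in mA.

With gate tied to drain, V_SG = V_SD ≥ V_SG − |V_tp|, so the device is in saturation.
KCL at the drain: ½ k_p (V_SG − |V_tp|)² = (V_DD − V_SG)/R.
Let x = V_SG − 1.42. Then 76.4 x² + x − 2.64 = 0, giving x = 0.179 V (positive root), so V_SG = 1.6 V.
I_D = (V_DD − V_SG)/R = (4.06 − 1.6) / 32.3 = 0.0762 mA.

I_D = 0.0762 mA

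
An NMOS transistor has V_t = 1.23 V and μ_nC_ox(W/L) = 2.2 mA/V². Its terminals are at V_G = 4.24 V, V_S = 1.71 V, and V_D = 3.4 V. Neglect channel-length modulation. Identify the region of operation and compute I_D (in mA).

Saturation; I_D = 1.86 mA

V_GS = V_G − V_S = 4.24 − 1.71 = 2.53 V; V_DS = V_D − V_S = 3.4 − 1.71 = 1.69 V.
V_ov = V_GS − V_t = 2.53 − 1.23 = 1.3 V.
Since V_DS = 1.69 V ≥ V_ov = 1.3 V, the device is in saturation.
I_D = ½ k_n V_ov² = 0.5 × 2.2 × 1.3² = 1.86 mA.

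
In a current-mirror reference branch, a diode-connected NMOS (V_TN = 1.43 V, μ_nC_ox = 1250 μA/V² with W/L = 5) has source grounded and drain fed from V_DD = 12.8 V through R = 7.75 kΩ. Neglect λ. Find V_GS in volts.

With gate tied to drain, V_GS = V_DS ≥ V_GS − V_TN, so the device is in saturation.
k_n = μ_nC_ox · (W/L) = 6.25 mA/V².
KCL at the drain: ½ k_n (V_GS − V_TN)² = (V_DD − V_GS)/R.
Let x = V_GS − 1.43. Then 24.2 x² + x − 11.37 = 0, giving x = 0.665 V (positive root), so V_GS = 2.09 V.
I_D = (V_DD − V_GS)/R = (12.8 − 2.09) / 7.75 = 1.38 mA.

V_GS = 2.09 V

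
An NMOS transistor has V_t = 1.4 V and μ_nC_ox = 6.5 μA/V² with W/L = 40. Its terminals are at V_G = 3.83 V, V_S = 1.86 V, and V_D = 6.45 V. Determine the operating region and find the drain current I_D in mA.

Saturation; I_D = 0.0422 mA

V_GS = V_G − V_S = 3.83 − 1.86 = 1.97 V; V_DS = V_D − V_S = 6.45 − 1.86 = 4.59 V.
k_n = μ_nC_ox · (W/L) = 0.26 mA/V².
V_ov = V_GS − V_t = 1.97 − 1.4 = 0.57 V.
Since V_DS = 4.59 V ≥ V_ov = 0.57 V, the device is in saturation.
I_D = ½ k_n V_ov² = 0.5 × 0.26 × 0.57² = 0.0422 mA.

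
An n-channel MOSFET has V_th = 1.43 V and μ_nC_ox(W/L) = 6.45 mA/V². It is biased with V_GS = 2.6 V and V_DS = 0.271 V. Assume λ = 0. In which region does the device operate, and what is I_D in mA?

V_ov = V_GS − V_th = 2.6 − 1.43 = 1.17 V.
Since V_DS = 0.271 V < V_ov = 1.17 V, the device is in the triode region.
I_D = k_n [V_ov · V_DS − ½ V_DS²] = 6.45 × [1.17 × 0.271 − 0.5 × 0.271²] = 1.81 mA.

Triode; I_D = 1.81 mA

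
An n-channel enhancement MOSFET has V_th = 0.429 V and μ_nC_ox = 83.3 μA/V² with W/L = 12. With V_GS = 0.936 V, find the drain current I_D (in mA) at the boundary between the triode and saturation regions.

At the boundary V_DS = V_ov = V_GS − V_th = 0.936 − 0.429 = 0.507 V.
k_n = μ_nC_ox · (W/L) = 0.9996 mA/V².
I_D = ½ k_n V_ov² = 0.5 × 0.9996 × 0.507² = 0.128 mA.

I_D = 0.128 mA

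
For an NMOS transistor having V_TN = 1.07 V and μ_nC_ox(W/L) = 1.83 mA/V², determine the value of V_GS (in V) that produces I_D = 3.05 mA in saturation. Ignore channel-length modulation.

In saturation I_D = ½ k_n (V_GS − V_TN)², so V_GS − V_TN = √(2 I_D / k_n) = √(2 × 3.05 / 1.83) = 1.83 V.
V_GS = 1.07 + 1.83 = 2.9 V.

V_GS = 2.90 V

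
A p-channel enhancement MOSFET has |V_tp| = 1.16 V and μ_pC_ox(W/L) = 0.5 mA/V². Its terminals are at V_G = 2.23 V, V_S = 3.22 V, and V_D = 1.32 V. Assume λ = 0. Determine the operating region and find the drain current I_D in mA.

V_SG = V_S − V_G = 3.22 − 2.23 = 0.99 V; V_SD = V_S − V_D = 3.22 − 1.32 = 1.9 V.
V_SG = 0.99 V < |V_tp| = 1.16 V, so the transistor is in cutoff.

Cutoff; I_D = 0 mA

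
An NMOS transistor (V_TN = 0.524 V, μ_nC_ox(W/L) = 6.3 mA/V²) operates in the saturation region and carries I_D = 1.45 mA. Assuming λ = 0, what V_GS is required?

V_GS = 1.20 V

In saturation I_D = ½ k_n (V_GS − V_TN)², so V_GS − V_TN = √(2 I_D / k_n) = √(2 × 1.45 / 6.3) = 0.678 V.
V_GS = 0.524 + 0.678 = 1.2 V.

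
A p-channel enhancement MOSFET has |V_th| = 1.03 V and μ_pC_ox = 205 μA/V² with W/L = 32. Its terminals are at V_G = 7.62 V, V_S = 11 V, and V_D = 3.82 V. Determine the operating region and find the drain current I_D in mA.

V_SG = V_S − V_G = 11 − 7.62 = 3.38 V; V_SD = V_S − V_D = 11 − 3.82 = 7.18 V.
k_p = μ_pC_ox · (W/L) = 6.56 mA/V².
V_ov = V_SG − |V_th| = 3.38 − 1.03 = 2.35 V.
Since V_SD = 7.18 V ≥ V_ov = 2.35 V, the device is in saturation.
I_D = ½ k_p V_ov² = 0.5 × 6.56 × 2.35² = 18.1 mA.

Saturation; I_D = 18.1 mA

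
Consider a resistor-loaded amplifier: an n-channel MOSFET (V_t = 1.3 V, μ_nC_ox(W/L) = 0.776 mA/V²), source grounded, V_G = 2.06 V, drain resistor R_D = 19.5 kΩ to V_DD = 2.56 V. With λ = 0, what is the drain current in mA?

I_D = 0.119 mA

V_GS = V_G = 2.06 V, so V_ov = 2.06 − 1.3 = 0.76 V.
Assume saturation: I_D = ½ k_n V_ov² = 0.5 × 0.776 × 0.76² = 0.224 mA, giving V_DS = V_DD − I_D R_D = 2.56 − 0.224 × 19.5 = -1.81 V.
But -1.81 V < V_ov = 0.76 V, so the device is actually in triode.
In triode I_D = k_n[V_ov V_DS − ½ V_DS²] and I_D = (V_DD − V_DS)/R_D. Equating: 7.57 V_DS² − 12.5 V_DS + 2.56 = 0, giving V_DS = 0.24 V (the root below V_ov).
I_D = (2.56 − 0.24) / 19.5 = 0.119 mA.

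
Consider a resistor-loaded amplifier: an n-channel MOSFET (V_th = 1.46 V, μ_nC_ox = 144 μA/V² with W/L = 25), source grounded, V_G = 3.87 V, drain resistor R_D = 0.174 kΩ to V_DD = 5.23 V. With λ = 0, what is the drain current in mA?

I_D = 10.5 mA

V_GS = V_G = 3.87 V, so V_ov = 3.87 − 1.46 = 2.41 V.
k_n = μ_nC_ox · (W/L) = 3.6 mA/V².
Assume saturation: I_D = ½ k_n V_ov² = 0.5 × 3.6 × 2.41² = 10.5 mA, giving V_DS = V_DD − I_D R_D = 5.23 − 10.5 × 0.174 = 3.41 V.
V_DS = 3.41 V ≥ V_ov = 2.41 V, confirming saturation.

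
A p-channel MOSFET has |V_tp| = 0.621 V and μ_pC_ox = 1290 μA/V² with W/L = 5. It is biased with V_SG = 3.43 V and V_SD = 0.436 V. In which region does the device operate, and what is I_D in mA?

k_p = μ_pC_ox · (W/L) = 6.45 mA/V².
V_ov = V_SG − |V_tp| = 3.43 − 0.621 = 2.81 V.
Since V_SD = 0.436 V < V_ov = 2.81 V, the device is in the triode region.
I_D = k_p [V_ov · V_SD − ½ V_SD²] = 6.45 × [2.81 × 0.436 − 0.5 × 0.436²] = 7.29 mA.

Triode; I_D = 7.29 mA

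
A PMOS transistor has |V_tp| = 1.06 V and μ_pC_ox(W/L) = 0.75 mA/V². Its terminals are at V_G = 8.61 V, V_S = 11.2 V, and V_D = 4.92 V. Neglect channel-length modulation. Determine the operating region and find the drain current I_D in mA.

Saturation; I_D = 0.878 mA

V_SG = V_S − V_G = 11.2 − 8.61 = 2.59 V; V_SD = V_S − V_D = 11.2 − 4.92 = 6.28 V.
V_ov = V_SG − |V_tp| = 2.59 − 1.06 = 1.53 V.
Since V_SD = 6.28 V ≥ V_ov = 1.53 V, the device is in saturation.
I_D = ½ k_p V_ov² = 0.5 × 0.75 × 1.53² = 0.878 mA.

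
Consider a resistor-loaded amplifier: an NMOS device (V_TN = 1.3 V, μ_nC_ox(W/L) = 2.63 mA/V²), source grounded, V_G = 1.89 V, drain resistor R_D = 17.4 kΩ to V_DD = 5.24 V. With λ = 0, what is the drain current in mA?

V_GS = V_G = 1.89 V, so V_ov = 1.89 − 1.3 = 0.59 V.
Assume saturation: I_D = ½ k_n V_ov² = 0.5 × 2.63 × 0.59² = 0.458 mA, giving V_DS = V_DD − I_D R_D = 5.24 − 0.458 × 17.4 = -2.72 V.
But -2.72 V < V_ov = 0.59 V, so the device is actually in triode.
In triode I_D = k_n[V_ov V_DS − ½ V_DS²] and I_D = (V_DD − V_DS)/R_D. Equating: 22.9 V_DS² − 28 V_DS + 5.24 = 0, giving V_DS = 0.231 V (the root below V_ov).
I_D = (5.24 − 0.231) / 17.4 = 0.288 mA.

I_D = 0.288 mA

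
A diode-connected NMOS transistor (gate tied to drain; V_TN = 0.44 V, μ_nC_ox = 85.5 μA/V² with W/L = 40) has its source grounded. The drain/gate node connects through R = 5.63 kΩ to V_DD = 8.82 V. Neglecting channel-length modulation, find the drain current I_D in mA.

I_D = 1.33 mA

With gate tied to drain, V_GS = V_DS ≥ V_GS − V_TN, so the device is in saturation.
k_n = μ_nC_ox · (W/L) = 3.42 mA/V².
KCL at the drain: ½ k_n (V_GS − V_TN)² = (V_DD − V_GS)/R.
Let x = V_GS − 0.44. Then 9.63 x² + x − 8.38 = 0, giving x = 0.882 V (positive root), so V_GS = 1.32 V.
I_D = (V_DD − V_GS)/R = (8.82 − 1.32) / 5.63 = 1.33 mA.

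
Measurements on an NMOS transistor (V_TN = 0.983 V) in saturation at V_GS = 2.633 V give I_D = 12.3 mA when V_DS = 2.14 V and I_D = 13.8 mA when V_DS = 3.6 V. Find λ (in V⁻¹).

λ = 0.102 V⁻¹

With V_GS fixed, I_D ∝ (1 + λ V_DS) in saturation, so I_D2/I_D1 = (1 + λ V_DS2)/(1 + λ V_DS1).
13.8/12.3 = 1.122 = (1 + 3.6 λ)/(1 + 2.14 λ).
Solving: λ (I_D1 V_DS2 − I_D2 V_DS1) = I_D2 − I_D1, so λ = (13.8 − 12.3) / (12.3 × 3.6 − 13.8 × 2.14) = 1.5 / 14.7 = 0.102 V⁻¹.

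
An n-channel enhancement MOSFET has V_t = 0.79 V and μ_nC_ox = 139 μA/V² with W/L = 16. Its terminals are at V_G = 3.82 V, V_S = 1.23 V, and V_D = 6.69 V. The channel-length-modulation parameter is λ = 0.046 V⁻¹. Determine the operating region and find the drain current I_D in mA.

Saturation; I_D = 4.51 mA

V_GS = V_G − V_S = 3.82 − 1.23 = 2.59 V; V_DS = V_D − V_S = 6.69 − 1.23 = 5.46 V.
k_n = μ_nC_ox · (W/L) = 2.224 mA/V².
V_ov = V_GS − V_t = 2.59 − 0.79 = 1.8 V.
Since V_DS = 5.46 V ≥ V_ov = 1.8 V, the device is in saturation.
I_D = ½ k_n V_ov² (1 + λ V_DS) = 0.5 × 2.224 × 1.8² × (1 + 0.046 × 5.46) = 4.51 mA.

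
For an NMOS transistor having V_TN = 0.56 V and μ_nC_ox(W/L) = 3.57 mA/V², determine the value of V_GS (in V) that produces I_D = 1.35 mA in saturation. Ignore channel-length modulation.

In saturation I_D = ½ k_n (V_GS − V_TN)², so V_GS − V_TN = √(2 I_D / k_n) = √(2 × 1.35 / 3.57) = 0.87 V.
V_GS = 0.56 + 0.87 = 1.43 V.

V_GS = 1.43 V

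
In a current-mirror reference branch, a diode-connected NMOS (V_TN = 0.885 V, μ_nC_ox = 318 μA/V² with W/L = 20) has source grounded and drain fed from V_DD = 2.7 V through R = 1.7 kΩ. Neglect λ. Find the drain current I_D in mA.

With gate tied to drain, V_GS = V_DS ≥ V_GS − V_TN, so the device is in saturation.
k_n = μ_nC_ox · (W/L) = 6.36 mA/V².
KCL at the drain: ½ k_n (V_GS − V_TN)² = (V_DD − V_GS)/R.
Let x = V_GS − 0.885. Then 5.41 x² + x − 1.815 = 0, giving x = 0.494 V (positive root), so V_GS = 1.38 V.
I_D = (V_DD − V_GS)/R = (2.7 − 1.38) / 1.7 = 0.777 mA.

I_D = 0.777 mA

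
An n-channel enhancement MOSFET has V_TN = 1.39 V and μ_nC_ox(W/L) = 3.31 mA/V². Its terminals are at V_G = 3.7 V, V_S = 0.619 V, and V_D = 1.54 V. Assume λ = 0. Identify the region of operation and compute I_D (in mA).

V_GS = V_G − V_S = 3.7 − 0.619 = 3.08 V; V_DS = V_D − V_S = 1.54 − 0.619 = 0.921 V.
V_ov = V_GS − V_TN = 3.08 − 1.39 = 1.69 V.
Since V_DS = 0.921 V < V_ov = 1.69 V, the device is in the triode region.
I_D = k_n [V_ov · V_DS − ½ V_DS²] = 3.31 × [1.69 × 0.921 − 0.5 × 0.921²] = 3.75 mA.

Triode; I_D = 3.75 mA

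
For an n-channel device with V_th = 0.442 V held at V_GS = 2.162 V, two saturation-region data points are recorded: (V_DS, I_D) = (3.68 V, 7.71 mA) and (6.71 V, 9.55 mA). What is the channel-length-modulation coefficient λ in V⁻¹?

With V_GS fixed, I_D ∝ (1 + λ V_DS) in saturation, so I_D2/I_D1 = (1 + λ V_DS2)/(1 + λ V_DS1).
9.55/7.71 = 1.239 = (1 + 6.71 λ)/(1 + 3.68 λ).
Solving: λ (I_D1 V_DS2 − I_D2 V_DS1) = I_D2 − I_D1, so λ = (9.55 − 7.71) / (7.71 × 6.71 − 9.55 × 3.68) = 1.84 / 16.6 = 0.111 V⁻¹.

λ = 0.111 V⁻¹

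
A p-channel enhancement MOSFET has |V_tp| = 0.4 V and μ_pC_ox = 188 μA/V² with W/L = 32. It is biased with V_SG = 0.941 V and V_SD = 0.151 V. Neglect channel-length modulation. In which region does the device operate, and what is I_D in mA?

k_p = μ_pC_ox · (W/L) = 6.016 mA/V².
V_ov = V_SG − |V_tp| = 0.941 − 0.4 = 0.541 V.
Since V_SD = 0.151 V < V_ov = 0.541 V, the device is in the triode region.
I_D = k_p [V_ov · V_SD − ½ V_SD²] = 6.016 × [0.541 × 0.151 − 0.5 × 0.151²] = 0.423 mA.

Triode; I_D = 0.423 mA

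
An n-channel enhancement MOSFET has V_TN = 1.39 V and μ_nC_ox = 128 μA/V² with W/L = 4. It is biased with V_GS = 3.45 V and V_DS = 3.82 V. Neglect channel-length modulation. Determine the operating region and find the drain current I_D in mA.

Saturation; I_D = 1.09 mA

k_n = μ_nC_ox · (W/L) = 0.512 mA/V².
V_ov = V_GS − V_TN = 3.45 − 1.39 = 2.06 V.
Since V_DS = 3.82 V ≥ V_ov = 2.06 V, the device is in saturation.
I_D = ½ k_n V_ov² = 0.5 × 0.512 × 2.06² = 1.09 mA.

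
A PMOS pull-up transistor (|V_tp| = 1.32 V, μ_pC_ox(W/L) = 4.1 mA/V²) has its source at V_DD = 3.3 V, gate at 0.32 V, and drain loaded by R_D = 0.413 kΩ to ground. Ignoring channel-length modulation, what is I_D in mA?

V_SG = V_DD − V_G = 3.3 − 0.32 = 2.98 V, so V_ov = 2.98 − 1.32 = 1.66 V.
Assume saturation: I_D = ½ k_p V_ov² = 0.5 × 4.1 × 1.66² = 5.65 mA, giving V_SD = V_DD − I_D R_D = 3.3 − 5.65 × 0.413 = 0.967 V.
But 0.967 V < V_ov = 1.66 V, so the device is actually in triode.
In triode I_D = k_p[V_ov V_SD − ½ V_SD²] and I_D = (V_DD − V_SD)/R_D. Equating: 0.847 V_SD² − 3.811 V_SD + 3.3 = 0, giving V_SD = 1.17 V (the root below V_ov).
I_D = (3.3 − 1.17) / 0.413 = 5.16 mA.

I_D = 5.16 mA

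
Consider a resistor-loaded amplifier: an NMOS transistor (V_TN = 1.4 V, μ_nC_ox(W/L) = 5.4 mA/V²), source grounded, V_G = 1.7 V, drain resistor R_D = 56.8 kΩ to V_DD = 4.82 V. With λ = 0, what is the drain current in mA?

I_D = 0.0839 mA

V_GS = V_G = 1.7 V, so V_ov = 1.7 − 1.4 = 0.3 V.
Assume saturation: I_D = ½ k_n V_ov² = 0.5 × 5.4 × 0.3² = 0.243 mA, giving V_DS = V_DD − I_D R_D = 4.82 − 0.243 × 56.8 = -8.98 V.
But -8.98 V < V_ov = 0.3 V, so the device is actually in triode.
In triode I_D = k_n[V_ov V_DS − ½ V_DS²] and I_D = (V_DD − V_DS)/R_D. Equating: 153 V_DS² − 93.02 V_DS + 4.82 = 0, giving V_DS = 0.0572 V (the root below V_ov).
I_D = (4.82 − 0.0572) / 56.8 = 0.0839 mA.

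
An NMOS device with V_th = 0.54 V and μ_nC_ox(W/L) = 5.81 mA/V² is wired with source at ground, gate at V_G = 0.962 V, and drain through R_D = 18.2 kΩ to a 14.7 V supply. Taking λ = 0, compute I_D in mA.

V_GS = V_G = 0.962 V, so V_ov = 0.962 − 0.54 = 0.422 V.
Assume saturation: I_D = ½ k_n V_ov² = 0.5 × 5.81 × 0.422² = 0.517 mA, giving V_DS = V_DD − I_D R_D = 14.7 − 0.517 × 18.2 = 5.28 V.
V_DS = 5.28 V ≥ V_ov = 0.422 V, confirming saturation.

I_D = 0.517 mA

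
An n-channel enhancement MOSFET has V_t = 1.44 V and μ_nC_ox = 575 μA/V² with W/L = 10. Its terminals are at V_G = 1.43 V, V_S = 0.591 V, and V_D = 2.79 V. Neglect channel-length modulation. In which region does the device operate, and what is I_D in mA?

V_GS = V_G − V_S = 1.43 − 0.591 = 0.839 V; V_DS = V_D − V_S = 2.79 − 0.591 = 2.2 V.
V_GS = 0.839 V < V_t = 1.44 V, so the transistor is in cutoff.

Cutoff; I_D = 0 mA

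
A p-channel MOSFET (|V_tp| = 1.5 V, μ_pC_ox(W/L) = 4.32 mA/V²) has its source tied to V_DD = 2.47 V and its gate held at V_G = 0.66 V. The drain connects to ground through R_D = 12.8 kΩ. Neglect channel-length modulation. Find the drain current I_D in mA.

V_SG = V_DD − V_G = 2.47 − 0.66 = 1.81 V, so V_ov = 1.81 − 1.5 = 0.31 V.
Assume saturation: I_D = ½ k_p V_ov² = 0.5 × 4.32 × 0.31² = 0.208 mA, giving V_SD = V_DD − I_D R_D = 2.47 − 0.208 × 12.8 = -0.187 V.
But -0.187 V < V_ov = 0.31 V, so the device is actually in triode.
In triode I_D = k_p[V_ov V_SD − ½ V_SD²] and I_D = (V_DD − V_SD)/R_D. Equating: 27.6 V_SD² − 18.14 V_SD + 2.47 = 0, giving V_SD = 0.193 V (the root below V_ov).
I_D = (2.47 − 0.193) / 12.8 = 0.178 mA.

I_D = 0.178 mA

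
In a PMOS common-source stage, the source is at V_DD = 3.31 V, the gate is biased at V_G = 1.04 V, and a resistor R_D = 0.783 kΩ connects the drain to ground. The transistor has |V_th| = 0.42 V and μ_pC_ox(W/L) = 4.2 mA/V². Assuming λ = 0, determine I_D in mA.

V_SG = V_DD − V_G = 3.31 − 1.04 = 2.27 V, so V_ov = 2.27 − 0.42 = 1.85 V.
Assume saturation: I_D = ½ k_p V_ov² = 0.5 × 4.2 × 1.85² = 7.19 mA, giving V_SD = V_DD − I_D R_D = 3.31 − 7.19 × 0.783 = -2.32 V.
But -2.32 V < V_ov = 1.85 V, so the device is actually in triode.
In triode I_D = k_p[V_ov V_SD − ½ V_SD²] and I_D = (V_DD − V_SD)/R_D. Equating: 1.64 V_SD² − 7.084 V_SD + 3.31 = 0, giving V_SD = 0.533 V (the root below V_ov).
I_D = (3.31 − 0.533) / 0.783 = 3.55 mA.

I_D = 3.55 mA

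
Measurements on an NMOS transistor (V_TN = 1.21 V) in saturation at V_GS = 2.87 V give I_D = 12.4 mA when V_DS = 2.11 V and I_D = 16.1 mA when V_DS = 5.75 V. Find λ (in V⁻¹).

With V_GS fixed, I_D ∝ (1 + λ V_DS) in saturation, so I_D2/I_D1 = (1 + λ V_DS2)/(1 + λ V_DS1).
16.1/12.4 = 1.298 = (1 + 5.75 λ)/(1 + 2.11 λ).
Solving: λ (I_D1 V_DS2 − I_D2 V_DS1) = I_D2 − I_D1, so λ = (16.1 − 12.4) / (12.4 × 5.75 − 16.1 × 2.11) = 3.7 / 37.3 = 0.0991 V⁻¹.

λ = 0.0991 V⁻¹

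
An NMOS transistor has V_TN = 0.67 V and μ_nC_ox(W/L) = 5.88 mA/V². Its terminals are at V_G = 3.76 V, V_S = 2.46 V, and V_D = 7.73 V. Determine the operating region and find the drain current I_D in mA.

V_GS = V_G − V_S = 3.76 − 2.46 = 1.3 V; V_DS = V_D − V_S = 7.73 − 2.46 = 5.27 V.
V_ov = V_GS − V_TN = 1.3 − 0.67 = 0.63 V.
Since V_DS = 5.27 V ≥ V_ov = 0.63 V, the device is in saturation.
I_D = ½ k_n V_ov² = 0.5 × 5.88 × 0.63² = 1.17 mA.

Saturation; I_D = 1.17 mA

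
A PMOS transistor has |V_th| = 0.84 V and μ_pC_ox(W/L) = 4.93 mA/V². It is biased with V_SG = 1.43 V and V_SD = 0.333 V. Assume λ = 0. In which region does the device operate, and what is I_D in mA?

V_ov = V_SG − |V_th| = 1.43 − 0.84 = 0.59 V.
Since V_SD = 0.333 V < V_ov = 0.59 V, the device is in the triode region.
I_D = k_p [V_ov · V_SD − ½ V_SD²] = 4.93 × [0.59 × 0.333 − 0.5 × 0.333²] = 0.695 mA.

Triode; I_D = 0.695 mA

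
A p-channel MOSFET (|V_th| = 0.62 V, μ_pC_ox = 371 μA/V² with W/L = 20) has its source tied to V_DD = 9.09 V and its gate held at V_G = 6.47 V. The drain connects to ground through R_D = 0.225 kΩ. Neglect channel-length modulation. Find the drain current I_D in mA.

V_SG = V_DD − V_G = 9.09 − 6.47 = 2.62 V, so V_ov = 2.62 − 0.62 = 2 V.
k_p = μ_pC_ox · (W/L) = 7.42 mA/V².
Assume saturation: I_D = ½ k_p V_ov² = 0.5 × 7.42 × 2² = 14.8 mA, giving V_SD = V_DD − I_D R_D = 9.09 − 14.8 × 0.225 = 5.75 V.
V_SD = 5.75 V ≥ V_ov = 2 V, confirming saturation.

I_D = 14.8 mA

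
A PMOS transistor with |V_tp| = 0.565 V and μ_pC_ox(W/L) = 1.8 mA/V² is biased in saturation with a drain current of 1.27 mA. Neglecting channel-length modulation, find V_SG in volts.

V_SG = 1.75 V

In saturation I_D = ½ k_p (V_SG − |V_tp|)², so V_SG − |V_tp| = √(2 I_D / k_p) = √(2 × 1.27 / 1.8) = 1.19 V.
V_SG = 0.565 + 1.19 = 1.75 V.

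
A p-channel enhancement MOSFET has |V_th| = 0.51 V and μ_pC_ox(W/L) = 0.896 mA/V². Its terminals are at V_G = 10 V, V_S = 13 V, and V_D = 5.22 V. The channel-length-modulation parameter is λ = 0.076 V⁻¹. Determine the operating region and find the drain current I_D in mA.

V_SG = V_S − V_G = 13 − 10 = 3 V; V_SD = V_S − V_D = 13 − 5.22 = 7.78 V.
V_ov = V_SG − |V_th| = 3 − 0.51 = 2.49 V.
Since V_SD = 7.78 V ≥ V_ov = 2.49 V, the device is in saturation.
I_D = ½ k_p V_ov² (1 + λ V_SD) = 0.5 × 0.896 × 2.49² × (1 + 0.076 × 7.78) = 4.42 mA.

Saturation; I_D = 4.42 mA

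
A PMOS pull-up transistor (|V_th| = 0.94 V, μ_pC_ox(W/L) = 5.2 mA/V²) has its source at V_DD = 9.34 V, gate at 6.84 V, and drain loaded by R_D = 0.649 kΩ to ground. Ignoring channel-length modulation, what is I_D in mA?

I_D = 6.33 mA

V_SG = V_DD − V_G = 9.34 − 6.84 = 2.5 V, so V_ov = 2.5 − 0.94 = 1.56 V.
Assume saturation: I_D = ½ k_p V_ov² = 0.5 × 5.2 × 1.56² = 6.33 mA, giving V_SD = V_DD − I_D R_D = 9.34 − 6.33 × 0.649 = 5.23 V.
V_SD = 5.23 V ≥ V_ov = 1.56 V, confirming saturation.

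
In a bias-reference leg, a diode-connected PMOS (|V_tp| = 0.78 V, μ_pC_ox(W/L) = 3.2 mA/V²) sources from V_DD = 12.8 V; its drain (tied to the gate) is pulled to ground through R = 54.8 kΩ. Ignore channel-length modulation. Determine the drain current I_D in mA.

With gate tied to drain, V_SG = V_SD ≥ V_SG − |V_tp|, so the device is in saturation.
KCL at the drain: ½ k_p (V_SG − |V_tp|)² = (V_DD − V_SG)/R.
Let x = V_SG − 0.78. Then 87.7 x² + x − 12.02 = 0, giving x = 0.365 V (positive root), so V_SG = 1.14 V.
I_D = (V_DD − V_SG)/R = (12.8 − 1.14) / 54.8 = 0.213 mA.

I_D = 0.213 mA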